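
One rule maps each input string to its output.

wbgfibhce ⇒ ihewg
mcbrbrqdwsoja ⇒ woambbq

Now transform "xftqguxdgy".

gxgxt

Each output is the input with this applied: keep every other character starting from the first (positions 1st, 3rd, 5th, ...), then move the last 3 characters to the front (rotate right by 3).
Applying both steps to "xftqguxdgy": "xtgxg", then "gxgxt".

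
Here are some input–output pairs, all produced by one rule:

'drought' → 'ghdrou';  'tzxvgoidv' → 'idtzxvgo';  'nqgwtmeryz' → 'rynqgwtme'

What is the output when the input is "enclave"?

Each output is the input with this applied: delete the last character, then move the last 2 characters to the front (rotate right by 2).
Doing the same to "enclave": "avencl".

avencl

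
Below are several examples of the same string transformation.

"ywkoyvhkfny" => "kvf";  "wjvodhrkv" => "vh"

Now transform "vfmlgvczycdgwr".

mvyg

Rule — delete the last character, then keep one character in every 3, starting at position 3 (positions 3rd, 6th, 9th, ...).
For "vfmlgvczycdgwr", step one produces "vfmlgvczycdgw"; step two turns that into "mvyg".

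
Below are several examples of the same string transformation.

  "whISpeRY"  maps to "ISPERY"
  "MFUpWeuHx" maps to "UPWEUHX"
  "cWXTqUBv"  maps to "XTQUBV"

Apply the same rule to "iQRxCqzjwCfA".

RXCQZJWCFA

In each case the input is transformed by: delete the first 2 characters, then convert every letter to uppercase.
Applying that to "iQRxCqzjwCfA" gives "RXCQZJWCFA".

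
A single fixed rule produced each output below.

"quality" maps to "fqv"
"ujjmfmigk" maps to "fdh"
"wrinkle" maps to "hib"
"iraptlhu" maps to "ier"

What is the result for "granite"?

Each output is the input with this applied: shift every letter 3 places backward in the alphabet (wrapping around), then keep only the last 3 characters.
Starting from "granite": after the first operation, "doxkfqb"; after the second, "fqb".

fqb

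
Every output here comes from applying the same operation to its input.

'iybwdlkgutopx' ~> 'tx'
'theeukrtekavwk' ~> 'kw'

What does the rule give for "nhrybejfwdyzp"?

dp

The rule is to keep one character in every 3, starting at position 1 (positions 1st, 4th, 7th, ...), then delete the first 3 characters.
On "nhrybejfwdyzp": the first step gives "nyjdp", and the second then gives "dp".
(Check on "theeukrtekavwk": → "terkw" → "kw" ✓)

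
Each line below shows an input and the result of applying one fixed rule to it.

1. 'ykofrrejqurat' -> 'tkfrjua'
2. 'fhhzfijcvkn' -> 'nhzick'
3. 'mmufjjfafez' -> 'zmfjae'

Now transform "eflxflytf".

What's happening: move the last character to the front, then keep every other character starting from the first (positions 1st, 3rd, 5th, ...).
Applying both steps to "eflxflytf": "feflxflyt", then "ffxlt".

ffxlt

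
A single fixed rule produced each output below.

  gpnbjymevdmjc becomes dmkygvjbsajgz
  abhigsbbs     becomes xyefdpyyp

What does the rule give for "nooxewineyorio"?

kllubtfkbvlofl

The rule is to shift every letter 3 places backward in the alphabet (wrapping around).
For "nooxewineyorio" the result is "kllubtfkbvlofl".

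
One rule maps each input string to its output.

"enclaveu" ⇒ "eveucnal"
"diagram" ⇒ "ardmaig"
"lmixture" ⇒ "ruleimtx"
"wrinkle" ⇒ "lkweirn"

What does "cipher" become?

ehcrpi

Each output is the input with this applied: move the last 3 characters to the front (rotate right by 3), then swap each adjacent pair of characters (1↔2, 3↔4, ...).
Starting from "cipher": after the first operation, "hercip"; after the second, "ehcrpi".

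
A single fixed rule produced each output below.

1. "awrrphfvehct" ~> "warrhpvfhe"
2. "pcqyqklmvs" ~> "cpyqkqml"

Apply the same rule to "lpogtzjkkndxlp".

The transformation: swap each adjacent pair of characters (1↔2, 3↔4, ...), then delete the last 2 characters.
For "lpogtzjkkndxlp", step one produces "plgoztkjnkxdpl"; step two turns that into "plgoztkjnkxd".

plgoztkjnkxd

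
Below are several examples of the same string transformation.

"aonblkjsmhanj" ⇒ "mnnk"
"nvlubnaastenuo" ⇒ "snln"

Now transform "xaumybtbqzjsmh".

qsub

The pattern: keep one character in every 3, starting at position 3 (positions 3rd, 6th, 9th, ...), then move the last 2 characters to the front (rotate right by 2).
For "xaumybtbqzjsmh", step one produces "ubqs"; step two turns that into "qsub".
(Check on "nvlubnaastenuo": → "lnsn" → "snln" ✓)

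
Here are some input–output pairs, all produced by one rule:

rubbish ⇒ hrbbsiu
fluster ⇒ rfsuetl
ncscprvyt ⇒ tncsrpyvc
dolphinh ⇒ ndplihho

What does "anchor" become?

oahcrn

Looking at the pairs, the operation is to swap each adjacent pair of characters (1↔2, 3↔4, ...), then swap the first and last characters.
Working it through for "anchor": intermediate "nahcro", final "oahcrn".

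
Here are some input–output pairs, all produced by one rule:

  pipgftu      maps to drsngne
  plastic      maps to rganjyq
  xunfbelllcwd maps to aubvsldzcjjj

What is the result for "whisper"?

Looking at the pairs, the operation is to shift every letter 2 places backward in the alphabet (wrapping around), then move the last 3 characters to the front (rotate right by 3).
"whisper" → "ufgqncp" → "ncpufgq".

ncpufgq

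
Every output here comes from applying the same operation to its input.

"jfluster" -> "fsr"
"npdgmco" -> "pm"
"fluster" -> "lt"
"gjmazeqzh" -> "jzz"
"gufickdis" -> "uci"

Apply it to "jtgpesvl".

Each output is the input with this applied: keep one character in every 3, starting at position 2 (positions 2nd, 5th, 8th, ...).
So "jtgpesvl" becomes "tel".

tel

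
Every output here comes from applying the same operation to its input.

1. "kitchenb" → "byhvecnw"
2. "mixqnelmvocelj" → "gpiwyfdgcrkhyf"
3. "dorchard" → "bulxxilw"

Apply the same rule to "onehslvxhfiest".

In each case the input is transformed by: shift every letter 6 places backward in the alphabet (wrapping around), then swap the front and back halves of the string.
On "onehslvxhfiest": the first step gives "ihybmfprbzcymn", and the second then gives "rbzcymnihybmfp".
(Check on "mixqnelmvocelj": → "gcrkhyfgpiwyfd" → "gpiwyfdgcrkhyf" ✓)

rbzcymnihybmfp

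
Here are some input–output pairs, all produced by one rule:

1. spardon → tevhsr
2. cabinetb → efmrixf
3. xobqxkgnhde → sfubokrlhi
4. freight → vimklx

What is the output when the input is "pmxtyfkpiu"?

The transformation: shift every letter 4 places forward in the alphabet (wrapping around), then delete the first character.
Starting from "pmxtyfkpiu": after the first operation, "tqbxcjotmy"; after the second, "qbxcjotmy".

qbxcjotmy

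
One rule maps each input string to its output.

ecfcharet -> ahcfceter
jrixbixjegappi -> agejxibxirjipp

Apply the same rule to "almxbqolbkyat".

kbloqbxmlatay

The transformation: reverse the string, then move the first 3 characters to the end (rotate left by 3).
On "almxbqolbkyat": the first step gives "taykbloqbxmla", and the second then gives "kbloqbxmlatay".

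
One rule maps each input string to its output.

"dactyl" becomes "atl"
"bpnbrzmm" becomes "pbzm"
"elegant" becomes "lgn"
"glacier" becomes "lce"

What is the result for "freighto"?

riho

The rule is to keep every other character starting from the second (positions 2nd, 4th, 6th, ...).
"freighto" → "riho".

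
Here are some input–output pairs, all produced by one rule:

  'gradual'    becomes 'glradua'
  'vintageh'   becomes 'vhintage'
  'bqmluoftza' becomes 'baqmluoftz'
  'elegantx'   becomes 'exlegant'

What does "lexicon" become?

Each output is the input with this applied: swap the first and last characters, then move the last character to the front.
Applying both steps to "lexicon": "nexicol", then "lnexico".
(Check on "elegantx": → "xlegante" → "exlegant" ✓)

lnexico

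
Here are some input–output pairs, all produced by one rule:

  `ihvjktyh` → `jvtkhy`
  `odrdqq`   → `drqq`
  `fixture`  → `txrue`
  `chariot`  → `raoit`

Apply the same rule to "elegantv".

genavt

Each output is the input with this applied: delete the first 2 characters, then swap each adjacent pair of characters (1↔2, 3↔4, ...).
Applying both steps to "elegantv": "egantv", then "genavt".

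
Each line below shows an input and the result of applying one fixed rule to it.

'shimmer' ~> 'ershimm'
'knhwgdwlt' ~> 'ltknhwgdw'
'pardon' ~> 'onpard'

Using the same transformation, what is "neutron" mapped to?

The transformation: move the last 2 characters to the front (rotate right by 2).
For "neutron" the result is "onneutr".

onneutr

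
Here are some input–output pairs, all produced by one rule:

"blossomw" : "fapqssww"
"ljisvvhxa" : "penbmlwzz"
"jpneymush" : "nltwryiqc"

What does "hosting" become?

Each output is the input with this applied: shift every letter 4 places forward in the alphabet (wrapping around), then take characters alternately from the front and the back (1st, last, 2nd, 2nd-last, ...).
Applying both steps to "hosting": "lswxmrk", then "lksrwmx".

lksrwmx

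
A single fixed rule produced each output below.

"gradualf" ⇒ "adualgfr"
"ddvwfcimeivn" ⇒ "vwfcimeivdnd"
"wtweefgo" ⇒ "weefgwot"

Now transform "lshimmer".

himmelrs

The transformation: swap the first and last characters, then move the first 2 characters to the end (rotate left by 2).
Applying that to "lshimmer" gives "himmelrs".
(Check on "wtweefgo": → "otweefgw" → "weefgwot" ✓)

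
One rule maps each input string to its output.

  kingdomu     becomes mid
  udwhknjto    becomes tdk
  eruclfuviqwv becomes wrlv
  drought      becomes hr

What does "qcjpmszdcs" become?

ccm

Looking at the pairs, the operation is to move the last 3 characters to the front (rotate right by 3), then keep one character in every 3, starting at position 2 (positions 2nd, 5th, 8th, ...).
For "qcjpmszdcs", step one produces "dcsqcjpmsz"; step two turns that into "ccm".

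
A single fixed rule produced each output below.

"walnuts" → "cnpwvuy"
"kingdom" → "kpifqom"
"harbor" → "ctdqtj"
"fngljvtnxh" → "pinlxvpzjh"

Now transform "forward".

In each case the input is transformed by: move the first character to the end, then shift every letter 2 places forward in the alphabet (wrapping around).
For "forward", step one produces "orwardf"; step two turns that into "qtyctfh".

qtyctfh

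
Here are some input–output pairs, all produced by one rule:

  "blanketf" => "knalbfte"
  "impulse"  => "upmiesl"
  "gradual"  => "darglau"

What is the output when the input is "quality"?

lauqyti

Each output is the input with this applied: move the last 3 characters to the front (rotate right by 3), then reverse the string.
For "quality", step one produces "ityqual"; step two turns that into "lauqyti".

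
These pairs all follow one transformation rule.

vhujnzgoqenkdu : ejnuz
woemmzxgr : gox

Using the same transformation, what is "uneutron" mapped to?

The transformation: sort the characters into alphabetical order, then keep one character in every 3, starting at position 2 (positions 2nd, 5th, 8th, ...).
Starting from "uneutron": after the first operation, "ennortuu"; after the second, "nru".
(Check on "vhujnzgoqenkdu": → "deghjknnoquuvz" → "ejnuz" ✓)

nru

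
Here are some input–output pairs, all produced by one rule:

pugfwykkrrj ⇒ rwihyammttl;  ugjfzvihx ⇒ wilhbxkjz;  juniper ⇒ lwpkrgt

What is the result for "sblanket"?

udncpmgv

Looking at the pairs, the operation is to shift every letter 2 places forward in the alphabet (wrapping around).
Doing the same to "sblanket": "udncpmgv".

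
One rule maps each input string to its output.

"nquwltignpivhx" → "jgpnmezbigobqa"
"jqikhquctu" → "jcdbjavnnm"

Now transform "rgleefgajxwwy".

zkxeyxtzqcppr

Looking at the pairs, the operation is to shift every letter 7 places backward in the alphabet (wrapping around), then swap each adjacent pair of characters (1↔2, 3↔4, ...).
For "rgleefgajxwwy", step one produces "kzexxyztcqppr"; step two turns that into "zkxeyxtzqcppr".
(Check on "jqikhquctu": → "cjbdajnvmn" → "jcdbjavnnm" ✓)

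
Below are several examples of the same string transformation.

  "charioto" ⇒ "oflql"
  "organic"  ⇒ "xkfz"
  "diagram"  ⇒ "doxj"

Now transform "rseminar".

The rule is to delete the first 3 characters, then shift every letter 3 places backward in the alphabet (wrapping around).
"rseminar" → "minar" → "jfkxo".

jfkxo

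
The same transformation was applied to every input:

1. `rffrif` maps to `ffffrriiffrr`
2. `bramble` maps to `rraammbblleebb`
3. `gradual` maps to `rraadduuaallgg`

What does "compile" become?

oommppiilleecc

The rule is to move the first character to the end, then double every character.
On "compile": the first step gives "ompilec", and the second then gives "oommppiilleecc".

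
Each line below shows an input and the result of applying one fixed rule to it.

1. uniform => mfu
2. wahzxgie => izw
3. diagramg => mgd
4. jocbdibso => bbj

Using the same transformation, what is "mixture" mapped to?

Each output is the input with this applied: keep one character in every 3, starting at position 1 (positions 1st, 4th, 7th, ...), then reverse the string.
For "mixture", step one produces "mte"; step two turns that into "etm".
(Check on "wahzxgie": → "wzi" → "izw" ✓)

etm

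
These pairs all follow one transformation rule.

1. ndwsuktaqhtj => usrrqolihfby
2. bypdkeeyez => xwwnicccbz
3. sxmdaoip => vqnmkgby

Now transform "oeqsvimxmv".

vttqomkkgc

Looking at the pairs, the operation is to sort the characters into reverse alphabetical order, then shift every letter 2 places backward in the alphabet (wrapping around).
Applying both steps to "oeqsvimxmv": "xvvsqommie", then "vttqomkkgc".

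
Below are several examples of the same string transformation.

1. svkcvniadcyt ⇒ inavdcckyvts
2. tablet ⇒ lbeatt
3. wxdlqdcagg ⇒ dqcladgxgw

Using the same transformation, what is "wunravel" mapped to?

arvneulw

What's happening: swap the front and back halves of the string, then take characters alternately from the front and the back (1st, last, 2nd, 2nd-last, ...).
On "wunravel" that produces "arvneulw".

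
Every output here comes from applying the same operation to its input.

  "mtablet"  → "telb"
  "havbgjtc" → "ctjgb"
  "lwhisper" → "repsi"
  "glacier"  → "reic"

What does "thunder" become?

Looking at the pairs, the operation is to reverse the string, then delete the last 3 characters.
On "thunder": the first step gives "rednuht", and the second then gives "redn".

redn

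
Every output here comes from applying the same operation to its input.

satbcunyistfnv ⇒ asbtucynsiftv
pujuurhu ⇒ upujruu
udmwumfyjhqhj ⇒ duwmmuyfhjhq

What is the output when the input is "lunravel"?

What's happening: swap each adjacent pair of characters (1↔2, 3↔4, ...), then delete the last character.
Doing the same to "lunravel": "ulrnval".

ulrnval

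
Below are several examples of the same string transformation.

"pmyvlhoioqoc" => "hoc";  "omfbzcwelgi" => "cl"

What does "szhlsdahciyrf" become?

In each case the input is transformed by: keep one character in every 3, starting at position 3 (positions 3rd, 6th, 9th, ...), then delete the first character.
Working it through for "szhlsdahciyrf": intermediate "hdcr", final "dcr".

dcr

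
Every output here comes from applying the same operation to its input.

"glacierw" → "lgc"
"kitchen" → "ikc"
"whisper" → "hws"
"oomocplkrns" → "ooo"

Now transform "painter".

The pattern: swap each adjacent pair of characters (1↔2, 3↔4, ...), then keep only the first 3 characters.
"painter" → "apnietr" → "apn".

apn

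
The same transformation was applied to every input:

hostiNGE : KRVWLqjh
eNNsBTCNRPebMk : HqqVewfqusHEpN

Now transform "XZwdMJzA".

What's happening: flip the case of every letter, then shift every letter 3 places forward in the alphabet (wrapping around).
Starting from "XZwdMJzA": after the first operation, "xzWDmjZa"; after the second, "acZGpmCd".

acZGpmCd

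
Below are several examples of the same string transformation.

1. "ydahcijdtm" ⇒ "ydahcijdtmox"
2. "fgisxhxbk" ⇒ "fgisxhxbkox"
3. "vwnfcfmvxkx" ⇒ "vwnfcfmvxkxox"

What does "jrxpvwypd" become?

jrxpvwypdox

Rule — append "ox".
So "jrxpvwypd" becomes "jrxpvwypdox".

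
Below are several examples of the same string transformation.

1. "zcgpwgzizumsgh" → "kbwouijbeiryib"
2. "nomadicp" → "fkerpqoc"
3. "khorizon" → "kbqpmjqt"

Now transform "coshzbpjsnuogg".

lupwqiiequjbdr

The pattern: shift every letter 2 places forward in the alphabet (wrapping around), then swap the front and back halves of the string.
On "coshzbpjsnuogg": the first step gives "equjbdrlupwqii", and the second then gives "lupwqiiequjbdr".
(Check on "khorizon": → "mjqtkbqp" → "kbqpmjqt" ✓)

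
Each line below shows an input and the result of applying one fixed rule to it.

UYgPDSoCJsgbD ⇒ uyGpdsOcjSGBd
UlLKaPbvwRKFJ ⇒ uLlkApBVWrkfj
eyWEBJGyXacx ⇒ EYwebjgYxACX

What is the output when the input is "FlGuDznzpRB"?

The rule is to flip the case of every letter.
For "FlGuDznzpRB" the result is "fLgUdZNZPrb".

fLgUdZNZPrb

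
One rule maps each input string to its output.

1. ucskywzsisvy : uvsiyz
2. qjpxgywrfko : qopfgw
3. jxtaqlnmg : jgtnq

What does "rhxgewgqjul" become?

rlxjeg

Looking at the pairs, the operation is to keep every other character starting from the first (positions 1st, 3rd, 5th, ...), then take characters alternately from the front and the back (1st, last, 2nd, 2nd-last, ...).
So "rhxgewgqjul" becomes "rlxjeg".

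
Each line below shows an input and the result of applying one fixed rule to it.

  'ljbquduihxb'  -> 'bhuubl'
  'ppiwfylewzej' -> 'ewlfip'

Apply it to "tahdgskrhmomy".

yohkght

The pattern: keep every other character starting from the first (positions 1st, 3rd, 5th, ...), then reverse the string.
Working it through for "tahdgskrhmomy": intermediate "thgkhoy", final "yohkght".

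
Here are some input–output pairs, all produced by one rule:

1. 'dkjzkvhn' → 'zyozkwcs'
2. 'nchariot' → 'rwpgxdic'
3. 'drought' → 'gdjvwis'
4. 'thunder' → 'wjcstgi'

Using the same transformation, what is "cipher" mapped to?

xewtgr

Rule — shift every letter 11 places backward in the alphabet (wrapping around), then move the first character to the end.
Working it through for "cipher": intermediate "rxewtg", final "xewtgr".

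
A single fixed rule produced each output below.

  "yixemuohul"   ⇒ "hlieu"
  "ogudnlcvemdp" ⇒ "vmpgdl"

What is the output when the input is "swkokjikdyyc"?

kycwoj

Looking at the pairs, the operation is to keep every other character starting from the second (positions 2nd, 4th, 6th, ...), then move the first 3 characters to the end (rotate left by 3).
Working it through for "swkokjikdyyc": intermediate "wojkyc", final "kycwoj".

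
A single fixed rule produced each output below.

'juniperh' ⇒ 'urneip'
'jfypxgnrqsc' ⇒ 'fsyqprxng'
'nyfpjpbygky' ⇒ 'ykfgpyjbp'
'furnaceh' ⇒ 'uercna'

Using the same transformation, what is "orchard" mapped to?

Each output is the input with this applied: take characters alternately from the front and the back (1st, last, 2nd, 2nd-last, ...), then delete the first 2 characters.
Working it through for "orchard": intermediate "odrrcah", final "rrcah".

rrcah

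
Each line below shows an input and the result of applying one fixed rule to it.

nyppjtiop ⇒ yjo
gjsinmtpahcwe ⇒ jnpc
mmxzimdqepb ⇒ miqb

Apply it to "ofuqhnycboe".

Rule — keep one character in every 3, starting at position 2 (positions 2nd, 5th, 8th, ...).
For "ofuqhnycboe" the result is "fhce".

fhce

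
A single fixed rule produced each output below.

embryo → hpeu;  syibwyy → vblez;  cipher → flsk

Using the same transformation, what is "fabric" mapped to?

ideu

The transformation: delete the last 2 characters, then shift every letter 3 places forward in the alphabet (wrapping around).
Starting from "fabric": after the first operation, "fabr"; after the second, "ideu".
(Check on "cipher": → "ciph" → "flsk" ✓)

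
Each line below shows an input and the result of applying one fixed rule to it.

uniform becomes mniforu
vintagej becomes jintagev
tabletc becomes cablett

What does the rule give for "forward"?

The pattern: swap the first and last characters.
For "forward" the result is "dorwarf".

dorwarf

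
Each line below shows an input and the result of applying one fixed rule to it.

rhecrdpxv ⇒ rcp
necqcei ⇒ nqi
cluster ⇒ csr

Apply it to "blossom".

bsm

Rule — keep one character in every 3, starting at position 1 (positions 1st, 4th, 7th, ...).
Doing the same to "blossom": "bsm".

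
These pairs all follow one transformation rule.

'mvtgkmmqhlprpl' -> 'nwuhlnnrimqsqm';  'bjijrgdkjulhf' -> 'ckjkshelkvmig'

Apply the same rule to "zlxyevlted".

The transformation: shift every letter 1 place forward in the alphabet (wrapping around).
So "zlxyevlted" becomes "amyzfwmufe".

amyzfwmufe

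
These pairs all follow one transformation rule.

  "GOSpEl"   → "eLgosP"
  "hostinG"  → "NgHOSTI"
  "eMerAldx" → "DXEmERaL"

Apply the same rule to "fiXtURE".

reFIxTu

The transformation: move the last 2 characters to the front (rotate right by 2), then flip the case of every letter.
Working it through for "fiXtURE": intermediate "REfiXtU", final "reFIxTu".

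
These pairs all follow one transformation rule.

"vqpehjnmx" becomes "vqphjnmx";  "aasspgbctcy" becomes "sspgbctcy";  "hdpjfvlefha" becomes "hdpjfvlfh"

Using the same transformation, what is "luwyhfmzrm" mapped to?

The pattern: remove every vowel.
For "luwyhfmzrm" the result is "lwyhfmzrm".

lwyhfmzrm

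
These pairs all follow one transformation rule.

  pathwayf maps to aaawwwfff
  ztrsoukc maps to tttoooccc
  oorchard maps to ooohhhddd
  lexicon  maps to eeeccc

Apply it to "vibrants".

Rule — keep one character in every 3, starting at position 2 (positions 2nd, 5th, 8th, ...), then repeat every character 3 times.
On "vibrants": the first step gives "ias", and the second then gives "iiiaaasss".

iiiaaasss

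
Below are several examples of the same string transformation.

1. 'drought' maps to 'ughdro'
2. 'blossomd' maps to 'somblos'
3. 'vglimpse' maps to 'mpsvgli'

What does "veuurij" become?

The rule is to delete the last character, then move the last 3 characters to the front (rotate right by 3).
Starting from "veuurij": after the first operation, "veuuri"; after the second, "uriveu".

uriveu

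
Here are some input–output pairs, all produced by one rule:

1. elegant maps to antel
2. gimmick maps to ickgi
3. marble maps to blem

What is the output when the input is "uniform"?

ormun

Looking at the pairs, the operation is to move the last 3 characters to the front (rotate right by 3), then delete the last 2 characters.
"uniform" → "ormunif" → "ormun".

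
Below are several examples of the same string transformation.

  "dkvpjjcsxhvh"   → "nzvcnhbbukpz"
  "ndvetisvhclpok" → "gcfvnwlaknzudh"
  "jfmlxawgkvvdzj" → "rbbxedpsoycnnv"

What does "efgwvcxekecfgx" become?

ypwxyonupwcwux

The pattern: move the last 2 characters to the front (rotate right by 2), then shift every letter 8 places backward in the alphabet (wrapping around).
"efgwvcxekecfgx" → "gxefgwvcxekecf" → "ypwxyonupwcwux".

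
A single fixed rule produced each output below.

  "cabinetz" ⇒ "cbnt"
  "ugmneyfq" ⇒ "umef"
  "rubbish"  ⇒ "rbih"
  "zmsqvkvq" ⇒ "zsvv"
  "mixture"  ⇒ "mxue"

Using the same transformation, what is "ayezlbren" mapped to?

In each case the input is transformed by: keep every other character starting from the first (positions 1st, 3rd, 5th, ...).
So "ayezlbren" becomes "aelrn".

aelrn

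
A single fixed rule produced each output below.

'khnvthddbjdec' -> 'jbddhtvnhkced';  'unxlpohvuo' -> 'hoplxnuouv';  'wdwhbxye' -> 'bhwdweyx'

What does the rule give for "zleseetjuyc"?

In each case the input is transformed by: reverse the string, then move the first 3 characters to the end (rotate left by 3).
Starting from "zleseetjuyc": after the first operation, "cyujteeselz"; after the second, "jteeselzcyu".

jteeselzcyu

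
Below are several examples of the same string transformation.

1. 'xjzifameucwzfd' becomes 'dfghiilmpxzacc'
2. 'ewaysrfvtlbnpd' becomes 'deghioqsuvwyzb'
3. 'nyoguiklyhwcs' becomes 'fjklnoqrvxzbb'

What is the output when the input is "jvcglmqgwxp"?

Each output is the input with this applied: sort the characters into alphabetical order, then shift every letter 3 places forward in the alphabet (wrapping around).
Working it through for "jvcglmqgwxp": intermediate "cggjlmpqvwx", final "fjjmopstyza".

fjjmopstyza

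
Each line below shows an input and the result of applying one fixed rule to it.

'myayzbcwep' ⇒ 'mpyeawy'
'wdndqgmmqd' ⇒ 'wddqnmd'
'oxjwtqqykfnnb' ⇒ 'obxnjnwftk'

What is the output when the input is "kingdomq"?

kqimn

What's happening: take characters alternately from the front and the back (1st, last, 2nd, 2nd-last, ...), then delete the last 3 characters.
On "kingdomq": the first step gives "kqimnogd", and the second then gives "kqimn".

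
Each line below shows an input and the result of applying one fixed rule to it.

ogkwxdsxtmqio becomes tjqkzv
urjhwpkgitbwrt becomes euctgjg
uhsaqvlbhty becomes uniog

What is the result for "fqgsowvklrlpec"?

dfjxecp

Each output is the input with this applied: shift every letter 13 places forward in the alphabet (wrapping around) — i.e. ROT13, then keep every other character starting from the second (positions 2nd, 4th, 6th, ...).
"fqgsowvklrlpec" → "sdtfbjixyeycrp" → "dfjxecp".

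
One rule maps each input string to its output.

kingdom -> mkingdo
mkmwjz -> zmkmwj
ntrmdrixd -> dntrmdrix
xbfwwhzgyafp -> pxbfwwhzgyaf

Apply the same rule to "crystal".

lcrysta

What's happening: move the last character to the front.
Applying that to "crystal" gives "lcrysta".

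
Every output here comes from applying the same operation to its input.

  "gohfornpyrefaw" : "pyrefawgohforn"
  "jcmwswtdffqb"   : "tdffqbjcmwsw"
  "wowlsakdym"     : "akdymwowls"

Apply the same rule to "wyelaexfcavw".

Looking at the pairs, the operation is to swap the front and back halves of the string.
On "wyelaexfcavw" that produces "xfcavwwyelae".

xfcavwwyelae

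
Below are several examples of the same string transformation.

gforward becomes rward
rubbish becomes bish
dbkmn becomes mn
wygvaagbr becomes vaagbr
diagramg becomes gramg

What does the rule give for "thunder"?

Rule — delete the first 3 characters.
Doing the same to "thunder": "nder".

nder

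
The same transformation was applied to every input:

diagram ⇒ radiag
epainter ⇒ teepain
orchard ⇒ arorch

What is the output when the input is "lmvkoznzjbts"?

btlmvkoznzj

Rule — delete the last character, then move the last 2 characters to the front (rotate right by 2).
"lmvkoznzjbts" → "lmvkoznzjbt" → "btlmvkoznzj".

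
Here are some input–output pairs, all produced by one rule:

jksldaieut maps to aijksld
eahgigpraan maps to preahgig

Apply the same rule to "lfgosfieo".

sflfgo

Each output is the input with this applied: delete the last 3 characters, then move the last 2 characters to the front (rotate right by 2).
On "lfgosfieo": the first step gives "lfgosf", and the second then gives "sflfgo".
(Check on "eahgigpraan": → "eahgigpr" → "preahgig" ✓)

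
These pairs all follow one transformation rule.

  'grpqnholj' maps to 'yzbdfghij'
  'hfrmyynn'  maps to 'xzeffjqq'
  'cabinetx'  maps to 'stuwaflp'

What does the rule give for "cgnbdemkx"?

Each output is the input with this applied: sort the characters into alphabetical order, then shift every letter 8 places backward in the alphabet (wrapping around).
On "cgnbdemkx": the first step gives "bcdegkmnx", and the second then gives "tuvwycefp".

tuvwycefp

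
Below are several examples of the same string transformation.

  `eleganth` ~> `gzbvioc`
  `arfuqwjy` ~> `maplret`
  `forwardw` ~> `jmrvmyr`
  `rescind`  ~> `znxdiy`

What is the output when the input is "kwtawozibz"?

The rule is to delete the first character, then shift every letter 5 places backward in the alphabet (wrapping around).
On "kwtawozibz": the first step gives "wtawozibz", and the second then gives "rovrjudwu".

rovrjudwu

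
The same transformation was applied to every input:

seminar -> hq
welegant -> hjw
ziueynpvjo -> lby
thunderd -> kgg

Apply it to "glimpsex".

osa

Each output is the input with this applied: shift every letter 3 places forward in the alphabet (wrapping around), then keep one character in every 3, starting at position 2 (positions 2nd, 5th, 8th, ...).
For "glimpsex", step one produces "jolpsvha"; step two turns that into "osa".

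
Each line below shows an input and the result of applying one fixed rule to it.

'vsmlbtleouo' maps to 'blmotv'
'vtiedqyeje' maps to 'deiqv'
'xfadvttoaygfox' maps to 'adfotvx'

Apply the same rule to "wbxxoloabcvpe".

In each case the input is transformed by: sort the characters into alphabetical order, then keep every other character starting from the first (positions 1st, 3rd, 5th, ...).
Starting from "wbxxoloabcvpe": after the first operation, "abbceloopvwxx"; after the second, "abeopwx".
(Check on "vtiedqyeje": → "deeeijqtvy" → "deiqv" ✓)

abeopwx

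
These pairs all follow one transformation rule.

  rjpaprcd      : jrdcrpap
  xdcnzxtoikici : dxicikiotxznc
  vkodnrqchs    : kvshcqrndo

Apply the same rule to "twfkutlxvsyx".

wtxysvxltukf

In each case the input is transformed by: move the first 2 characters to the end (rotate left by 2), then reverse the string.
For "twfkutlxvsyx", step one produces "fkutlxvsyxtw"; step two turns that into "wtxysvxltukf".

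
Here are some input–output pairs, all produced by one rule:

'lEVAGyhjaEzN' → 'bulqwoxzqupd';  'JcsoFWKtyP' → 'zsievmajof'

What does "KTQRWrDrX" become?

ajghmhthn

The pattern: shift every letter 10 places backward in the alphabet (wrapping around), then convert every letter to lowercase.
So "KTQRWrDrX" becomes "ajghmhthn".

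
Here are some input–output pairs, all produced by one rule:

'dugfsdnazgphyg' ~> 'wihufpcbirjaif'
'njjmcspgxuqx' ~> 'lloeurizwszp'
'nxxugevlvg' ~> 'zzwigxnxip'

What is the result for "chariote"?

jctkqvge

Looking at the pairs, the operation is to shift every letter 2 places forward in the alphabet (wrapping around), then move the first character to the end.
For "chariote", step one produces "ejctkqvg"; step two turns that into "jctkqvge".
(Check on "nxxugevlvg": → "pzzwigxnxi" → "zzwigxnxip" ✓)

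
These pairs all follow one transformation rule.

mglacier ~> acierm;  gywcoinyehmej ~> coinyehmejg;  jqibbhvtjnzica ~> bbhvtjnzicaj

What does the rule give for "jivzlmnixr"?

zlmnixrj

The pattern: move the first character to the end, then delete the first 2 characters.
Starting from "jivzlmnixr": after the first operation, "ivzlmnixrj"; after the second, "zlmnixrj".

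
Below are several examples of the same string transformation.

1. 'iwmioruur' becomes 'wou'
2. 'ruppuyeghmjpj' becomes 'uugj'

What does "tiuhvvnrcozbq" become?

ivrz

Each output is the input with this applied: keep one character in every 3, starting at position 2 (positions 2nd, 5th, 8th, ...).
For "tiuhvvnrcozbq" the result is "ivrz".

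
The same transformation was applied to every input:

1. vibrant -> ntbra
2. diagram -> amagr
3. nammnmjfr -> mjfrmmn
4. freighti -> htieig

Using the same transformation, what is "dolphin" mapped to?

The transformation: delete the first 2 characters, then move the first 3 characters to the end (rotate left by 3).
Starting from "dolphin": after the first operation, "lphin"; after the second, "inlph".

inlph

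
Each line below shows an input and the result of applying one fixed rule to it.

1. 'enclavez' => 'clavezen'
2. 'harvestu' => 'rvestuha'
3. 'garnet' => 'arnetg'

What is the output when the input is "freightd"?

The rule is to swap the front and back halves of the string, then move the last 2 characters to the front (rotate right by 2).
Working it through for "freightd": intermediate "ghtdfrei", final "eightdfr".

eightdfr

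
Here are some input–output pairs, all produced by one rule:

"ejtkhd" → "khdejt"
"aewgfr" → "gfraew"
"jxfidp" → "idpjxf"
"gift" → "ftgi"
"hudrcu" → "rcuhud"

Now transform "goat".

atgo

Looking at the pairs, the operation is to swap the front and back halves of the string.
So "goat" becomes "atgo".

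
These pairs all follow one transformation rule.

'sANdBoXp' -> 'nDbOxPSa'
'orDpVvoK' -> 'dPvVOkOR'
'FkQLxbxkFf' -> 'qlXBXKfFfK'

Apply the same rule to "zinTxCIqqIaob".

NtXciQQiAOBZI

The pattern: move the first 2 characters to the end (rotate left by 2), then flip the case of every letter.
On "zinTxCIqqIaob": the first step gives "nTxCIqqIaobzi", and the second then gives "NtXciQQiAOBZI".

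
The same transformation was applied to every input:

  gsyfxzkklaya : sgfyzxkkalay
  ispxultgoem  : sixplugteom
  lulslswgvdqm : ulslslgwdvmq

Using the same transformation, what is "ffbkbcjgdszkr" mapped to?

ffkbcbgjsdkzr

The transformation: swap each adjacent pair of characters (1↔2, 3↔4, ...).
On "ffbkbcjgdszkr" that produces "ffkbcbgjsdkzr".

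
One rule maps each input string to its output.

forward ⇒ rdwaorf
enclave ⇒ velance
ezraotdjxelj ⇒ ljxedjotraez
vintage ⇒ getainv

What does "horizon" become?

What's happening: reverse the string, then swap each adjacent pair of characters (1↔2, 3↔4, ...).
Applying both steps to "horizon": "noziroh", then "onizorh".

onizorh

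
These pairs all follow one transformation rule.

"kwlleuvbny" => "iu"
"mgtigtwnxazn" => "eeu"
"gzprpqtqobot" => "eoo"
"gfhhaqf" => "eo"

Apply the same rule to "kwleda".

iu

Each output is the input with this applied: shift every letter 2 places backward in the alphabet (wrapping around), then keep only the vowels.
For "kwleda" the result is "iu".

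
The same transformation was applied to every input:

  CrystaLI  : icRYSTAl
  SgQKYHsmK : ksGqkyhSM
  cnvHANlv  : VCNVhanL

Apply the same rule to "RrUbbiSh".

Rule — flip the case of every letter, then move the last character to the front.
"RrUbbiSh" → "rRuBBIsH" → "HrRuBBIs".

HrRuBBIs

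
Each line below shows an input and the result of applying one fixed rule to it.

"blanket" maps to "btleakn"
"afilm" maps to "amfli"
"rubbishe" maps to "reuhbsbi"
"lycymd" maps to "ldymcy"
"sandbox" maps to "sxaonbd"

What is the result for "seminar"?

sreamni

Each output is the input with this applied: take characters alternately from the front and the back (1st, last, 2nd, 2nd-last, ...).
On "seminar" that produces "sreamni".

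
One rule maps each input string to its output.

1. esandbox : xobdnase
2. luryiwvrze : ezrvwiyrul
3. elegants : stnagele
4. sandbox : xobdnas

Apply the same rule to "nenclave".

evalcnen

The pattern: reverse the string.
So "nenclave" becomes "evalcnen".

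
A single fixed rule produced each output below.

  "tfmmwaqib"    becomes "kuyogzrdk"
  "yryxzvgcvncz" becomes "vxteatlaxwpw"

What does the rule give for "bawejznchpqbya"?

The transformation: move the first 3 characters to the end (rotate left by 3), then shift every letter 2 places backward in the alphabet (wrapping around).
So "bawejznchpqbya" becomes "chxlafnozwyzyu".
(Check on "tfmmwaqib": → "mwaqibtfm" → "kuyogzrdk" ✓)

chxlafnozwyzyu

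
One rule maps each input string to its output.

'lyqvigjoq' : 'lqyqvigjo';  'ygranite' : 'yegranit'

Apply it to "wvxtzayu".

wuvxtzay

Looking at the pairs, the operation is to swap the first and last characters, then move the last character to the front.
For "wvxtzayu", step one produces "uvxtzayw"; step two turns that into "wuvxtzay".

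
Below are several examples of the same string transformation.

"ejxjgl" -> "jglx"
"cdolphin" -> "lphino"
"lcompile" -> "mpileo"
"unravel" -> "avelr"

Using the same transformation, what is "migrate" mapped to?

rateg

The rule is to delete the first 2 characters, then move the first character to the end.
Applying both steps to "migrate": "grate", then "rateg".
(Check on "ejxjgl": → "xjgl" → "jglx" ✓)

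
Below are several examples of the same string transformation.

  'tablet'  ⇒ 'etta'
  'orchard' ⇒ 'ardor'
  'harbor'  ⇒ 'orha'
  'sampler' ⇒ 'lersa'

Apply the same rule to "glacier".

iergl

Rule — move the first 2 characters to the end (rotate left by 2), then delete the first 2 characters.
On "glacier": the first step gives "aciergl", and the second then gives "iergl".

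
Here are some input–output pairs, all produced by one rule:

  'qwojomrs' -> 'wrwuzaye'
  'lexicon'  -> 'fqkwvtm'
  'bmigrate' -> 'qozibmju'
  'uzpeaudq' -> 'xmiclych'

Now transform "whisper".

qaxmzep

In each case the input is transformed by: move the first 2 characters to the end (rotate left by 2), then shift every letter 8 places forward in the alphabet (wrapping around).
Working it through for "whisper": intermediate "isperwh", final "qaxmzep".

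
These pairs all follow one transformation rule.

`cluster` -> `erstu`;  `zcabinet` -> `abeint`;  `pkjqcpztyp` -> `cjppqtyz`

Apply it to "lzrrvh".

hrrv

The transformation: delete the first 2 characters, then sort the characters into alphabetical order.
"lzrrvh" → "rrvh" → "hrrv".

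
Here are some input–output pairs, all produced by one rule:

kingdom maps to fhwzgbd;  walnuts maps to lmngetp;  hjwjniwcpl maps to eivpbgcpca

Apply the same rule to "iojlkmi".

bfdechb

What's happening: shift every letter 7 places backward in the alphabet (wrapping around), then reverse the string.
Starting from "iojlkmi": after the first operation, "bhcedfb"; after the second, "bfdechb".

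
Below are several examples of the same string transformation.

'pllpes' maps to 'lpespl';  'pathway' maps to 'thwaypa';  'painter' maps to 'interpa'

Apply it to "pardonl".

rdonlpa

The rule is to move the first 2 characters to the end (rotate left by 2).
So "pardonl" becomes "rdonlpa".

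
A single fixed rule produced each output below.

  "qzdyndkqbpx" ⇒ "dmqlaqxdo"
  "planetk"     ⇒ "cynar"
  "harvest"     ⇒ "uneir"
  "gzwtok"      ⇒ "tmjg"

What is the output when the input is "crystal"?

The transformation: delete the last 2 characters, then shift every letter 13 places forward in the alphabet (wrapping around) — i.e. ROT13.
On "crystal": the first step gives "cryst", and the second then gives "pelfg".

pelfg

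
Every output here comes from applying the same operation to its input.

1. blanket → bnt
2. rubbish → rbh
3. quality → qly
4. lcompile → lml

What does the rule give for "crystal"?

The rule is to keep one character in every 3, starting at position 1 (positions 1st, 4th, 7th, ...).
Doing the same to "crystal": "csl".

csl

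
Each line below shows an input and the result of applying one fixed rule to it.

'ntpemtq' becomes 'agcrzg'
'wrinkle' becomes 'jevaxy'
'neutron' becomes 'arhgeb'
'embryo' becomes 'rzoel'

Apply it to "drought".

qebhtu

In each case the input is transformed by: delete the last character, then shift every letter 13 places forward in the alphabet (wrapping around) — i.e. ROT13.
"drought" → "drough" → "qebhtu".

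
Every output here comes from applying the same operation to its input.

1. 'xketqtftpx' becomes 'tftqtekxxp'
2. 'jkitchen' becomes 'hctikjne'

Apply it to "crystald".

Looking at the pairs, the operation is to reverse the string, then move the first 2 characters to the end (rotate left by 2).
Working it through for "crystald": intermediate "dlatsyrc", final "atsyrcdl".
(Check on "jkitchen": → "nehctikj" → "hctikjne" ✓)

atsyrcdl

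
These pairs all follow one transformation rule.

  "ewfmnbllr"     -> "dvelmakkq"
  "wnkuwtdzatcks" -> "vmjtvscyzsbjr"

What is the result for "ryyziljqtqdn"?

What's happening: shift every letter 1 place backward in the alphabet (wrapping around).
Applying that to "ryyziljqtqdn" gives "qxxyhkipspcm".

qxxyhkipspcm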